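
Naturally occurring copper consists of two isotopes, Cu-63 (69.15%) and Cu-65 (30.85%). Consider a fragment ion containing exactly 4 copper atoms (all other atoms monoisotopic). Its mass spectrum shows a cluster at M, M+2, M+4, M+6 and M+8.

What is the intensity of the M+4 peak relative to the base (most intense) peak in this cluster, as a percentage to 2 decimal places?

Term probabilities: M 0.2286, M+2 0.4080, M+4 0.2731, M+6 0.0812, M+8 0.0091. Base peak = M+2.
P(M+2) = C(4,1) × 0.6915^3 × 0.3085^1 = 4 × 0.33065611 × 0.3085 = 0.408030 (base)
P(M+4) = C(4,2) × 0.6915^2 × 0.3085^2 = 6 × 0.47817225 × 0.09517225 = 0.273052
Relative intensity = 0.273052 / 0.408030 × 100 = 66.92

66.92%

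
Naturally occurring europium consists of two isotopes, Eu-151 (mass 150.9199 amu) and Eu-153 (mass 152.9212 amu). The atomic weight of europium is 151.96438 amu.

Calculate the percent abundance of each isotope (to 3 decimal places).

Eu-151: 47.810%, Eu-153: 52.190%

With x = fraction of Eu-151 (so Eu-153 is 1 − x):
150.9199·x + 152.9212·(1 − x) = 151.96438
(150.9199 − 152.9212)·x = 151.96438 − 152.9212
x = -0.95682 / -2.0013 = 0.47810 → 47.810% Eu-151, 52.190% Eu-153.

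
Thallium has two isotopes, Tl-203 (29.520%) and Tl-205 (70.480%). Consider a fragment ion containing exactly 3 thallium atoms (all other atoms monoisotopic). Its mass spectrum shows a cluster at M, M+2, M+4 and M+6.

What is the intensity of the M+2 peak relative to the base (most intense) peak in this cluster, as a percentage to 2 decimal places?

Term probabilities: M 0.0257, M+2 0.1843, M+4 0.4399, M+6 0.3501. Base peak = M+4.
P(M+4) = C(3,2) × 0.29520^1 × 0.70480^2 = 3 × 0.2952 × 0.49674304 = 0.439916 (base)
P(M+2) = C(3,1) × 0.29520^2 × 0.70480^1 = 3 × 0.08714304 × 0.7048 = 0.184255
Relative intensity = 0.184255 / 0.439916 × 100 = 41.88

41.88%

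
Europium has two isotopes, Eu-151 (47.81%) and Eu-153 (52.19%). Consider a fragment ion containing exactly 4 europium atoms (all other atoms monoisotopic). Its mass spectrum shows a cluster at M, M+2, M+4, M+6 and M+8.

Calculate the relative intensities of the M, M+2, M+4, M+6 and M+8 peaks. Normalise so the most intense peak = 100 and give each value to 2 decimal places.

The 4 Eu atoms are independent, so intensities follow the terms of (0.4781 + 0.5219)^4.
P(M) = 0.4781^4 = 0.052249
P(M+2) = 4 × 0.4781^3 × 0.5219^1 = 0.228141
P(M+4) = 6 × 0.4781^2 × 0.5219^2 = 0.373563
P(M+6) = 4 × 0.4781^1 × 0.5219^3 = 0.271857
P(M+8) = 0.5219^4 = 0.074191
The M+4 peak is largest (0.373563); scaling to 100 gives 13.99 : 61.07 : 100.00 : 72.77 : 19.86.

13.99 : 61.07 : 100.00 : 72.77 : 19.86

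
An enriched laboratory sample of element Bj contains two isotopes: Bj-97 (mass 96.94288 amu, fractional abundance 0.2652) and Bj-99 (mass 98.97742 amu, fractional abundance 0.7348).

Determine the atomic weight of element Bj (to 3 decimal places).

Weight each isotope mass by its fractional abundance: 0.2652 × 96.94288 + 0.7348 × 98.97742
= 25.709252 + 72.728608 = 98.437860 amu

98.438 amu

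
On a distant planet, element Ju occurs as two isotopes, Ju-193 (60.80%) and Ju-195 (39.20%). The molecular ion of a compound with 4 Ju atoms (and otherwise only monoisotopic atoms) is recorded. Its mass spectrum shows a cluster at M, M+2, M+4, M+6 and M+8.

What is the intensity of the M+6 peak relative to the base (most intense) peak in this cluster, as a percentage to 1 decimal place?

41.6%

(0.6080 + 0.3920)^4 gives M 0.1367, M+2 0.3524, M+4 0.3408, M+6 0.1465, M+8 0.0236; the largest is M+2.
P(M+2) = C(4,1) × 0.6080^3 × 0.3920^1 = 4 × 0.22475571 × 0.3920 = 0.352417 (base)
P(M+6) = C(4,3) × 0.6080^1 × 0.3920^3 = 4 × 0.6080 × 0.06023629 = 0.146495
Relative intensity = 0.146495 / 0.352417 × 100 = 41.6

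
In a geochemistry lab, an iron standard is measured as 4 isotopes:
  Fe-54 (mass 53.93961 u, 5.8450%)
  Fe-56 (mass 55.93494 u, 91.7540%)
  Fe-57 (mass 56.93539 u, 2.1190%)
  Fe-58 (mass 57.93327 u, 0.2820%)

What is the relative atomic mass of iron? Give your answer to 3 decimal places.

The abundance-weighted mean is 0.058450 × 53.93961 + 0.917540 × 55.93494 + 0.021190 × 56.93539 + 0.002820 × 57.93327
= 3.152770 + 51.322545 + 1.206461 + 0.163372 = 55.845148 u

55.845 u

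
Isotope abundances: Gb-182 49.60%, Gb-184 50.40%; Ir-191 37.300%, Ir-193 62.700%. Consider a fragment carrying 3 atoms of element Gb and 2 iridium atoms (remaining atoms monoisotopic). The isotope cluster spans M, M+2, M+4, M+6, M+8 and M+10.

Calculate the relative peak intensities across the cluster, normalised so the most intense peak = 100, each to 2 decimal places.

4.98 : 31.93 : 80.55 : 100.00 : 61.16 : 14.77

Element Gb pattern (n=3): 0.12202394 : 0.37197619 : 0.37797581 : 0.12802406
Iridium pattern (n=2): 0.139129 : 0.467742 : 0.393129
Convolve the two distributions (both contribute in 2-u steps):
  M: 0.12202394×0.139129 = 0.016977
  M+2: 0.12202394×0.467742 + 0.37197619×0.139129 = 0.108828
  M+4: 0.12202394×0.393129 + 0.37197619×0.467742 + 0.37797581×0.139129 = 0.274547
  M+6: 0.37197619×0.393129 + 0.37797581×0.467742 + 0.12802406×0.139129 = 0.340842
  M+8: 0.37797581×0.393129 + 0.12802406×0.467742 = 0.208475
  M+10: 0.12802406×0.393129 = 0.050330
Scale to base peak (0.340842) = 100: 4.98 : 31.93 : 80.55 : 100.00 : 61.16 : 14.77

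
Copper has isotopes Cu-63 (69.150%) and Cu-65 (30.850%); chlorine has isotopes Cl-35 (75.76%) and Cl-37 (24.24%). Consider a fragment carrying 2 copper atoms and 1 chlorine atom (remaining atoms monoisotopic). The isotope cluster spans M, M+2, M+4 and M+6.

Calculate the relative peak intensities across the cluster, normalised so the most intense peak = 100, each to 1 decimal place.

Copper pattern (n=2): 0.47817225 : 0.4266555 : 0.09517225
Chlorine pattern (n=1): 0.7576 : 0.2424
Convolve the two distributions (both contribute in 2-u steps):
  M: 0.47817225×0.7576 = 0.362263
  M+2: 0.47817225×0.2424 + 0.4266555×0.7576 = 0.439143
  M+4: 0.4266555×0.2424 + 0.09517225×0.7576 = 0.175524
  M+6: 0.09517225×0.2424 = 0.023070
Scale to base peak (0.439143) = 100: 82.5 : 100.0 : 40.0 : 5.3

82.5 : 100.0 : 40.0 : 5.3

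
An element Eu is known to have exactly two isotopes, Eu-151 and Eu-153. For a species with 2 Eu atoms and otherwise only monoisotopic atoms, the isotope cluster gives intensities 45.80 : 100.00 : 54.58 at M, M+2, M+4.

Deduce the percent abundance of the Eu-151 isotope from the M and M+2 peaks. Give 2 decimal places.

Let p = fractional abundance of Eu-151. I(M+2)/I(M) = [C(2,1)·p^1·(1−p)] / p^2 = 2·(1−p)/p = 100.00/45.80 = 2.1834
(1−p)/p = 2.1834/2 = 1.0917  ⇒  p = 1/(1 + 1.0917) = 0.4781
Eu-151: 47.81%, Eu-153: 52.19%.

47.81%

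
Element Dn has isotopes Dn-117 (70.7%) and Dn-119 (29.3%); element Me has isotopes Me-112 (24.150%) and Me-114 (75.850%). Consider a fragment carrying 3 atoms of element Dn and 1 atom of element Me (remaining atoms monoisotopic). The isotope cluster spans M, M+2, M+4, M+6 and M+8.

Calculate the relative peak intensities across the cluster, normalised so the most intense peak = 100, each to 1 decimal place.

Element Dn pattern (n=3): 0.35339324 : 0.43936727 : 0.18208573 : 0.02515376
Element Me pattern (n=1): 0.2415 : 0.7585
Convolve the two distributions (both contribute in 2-u steps):
  M: 0.35339324×0.2415 = 0.085344
  M+2: 0.35339324×0.7585 + 0.43936727×0.2415 = 0.374156
  M+4: 0.43936727×0.7585 + 0.18208573×0.2415 = 0.377234
  M+6: 0.18208573×0.7585 + 0.02515376×0.2415 = 0.144187
  M+8: 0.02515376×0.7585 = 0.019079
Scale to base peak (0.377234) = 100: 22.6 : 99.2 : 100.0 : 38.2 : 5.1

22.6 : 99.2 : 100.0 : 38.2 : 5.1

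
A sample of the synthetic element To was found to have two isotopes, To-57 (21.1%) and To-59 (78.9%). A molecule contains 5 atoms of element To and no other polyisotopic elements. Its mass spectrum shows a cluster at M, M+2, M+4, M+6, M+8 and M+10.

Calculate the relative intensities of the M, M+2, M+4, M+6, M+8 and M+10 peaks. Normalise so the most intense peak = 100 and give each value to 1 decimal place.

0.1 : 1.9 : 14.3 : 53.5 : 100.0 : 74.8

Expanding (0.211 + 0.789)^5:
P(M) = 0.211^5 = 0.000418
P(M+2) = 5 × 0.211^4 × 0.789^1 = 0.007819
P(M+4) = 10 × 0.211^3 × 0.789^2 = 0.058479
P(M+6) = 10 × 0.211^2 × 0.789^3 = 0.218673
P(M+8) = 5 × 0.211^1 × 0.789^4 = 0.408847
P(M+10) = 0.789^5 = 0.305763
The M+8 peak is largest (0.408847); scaling to 100 gives 0.1 : 1.9 : 14.3 : 53.5 : 100.0 : 74.8.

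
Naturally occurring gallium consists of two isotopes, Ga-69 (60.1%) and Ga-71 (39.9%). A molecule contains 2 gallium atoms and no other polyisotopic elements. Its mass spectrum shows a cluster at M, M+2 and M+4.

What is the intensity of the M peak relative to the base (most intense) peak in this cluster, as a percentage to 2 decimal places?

Binomial terms of (0.601 + 0.399)^2: M 0.3612, M+2 0.4796, M+4 0.1592 → M+2 is the base peak.
P(M+2) = C(2,1) × 0.601^1 × 0.399^1 = 2 × 0.6010 × 0.3990 = 0.479598 (base)
P(M) = C(2,0) × 0.601^2 × 0.399^0 = 1 × 0.361201 × 1.0000 = 0.361201
Relative intensity = 0.361201 / 0.479598 × 100 = 75.31

75.31%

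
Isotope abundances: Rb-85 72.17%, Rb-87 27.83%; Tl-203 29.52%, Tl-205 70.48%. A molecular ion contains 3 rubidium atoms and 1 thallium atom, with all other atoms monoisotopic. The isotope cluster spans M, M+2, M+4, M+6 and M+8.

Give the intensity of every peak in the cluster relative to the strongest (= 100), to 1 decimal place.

Rubidium pattern (n=3): 0.37589809 : 0.43485841 : 0.16768892 : 0.02155458
Thallium pattern (n=1): 0.2952 : 0.7048
Convolve the two distributions (both contribute in 2-u steps):
  M: 0.37589809×0.2952 = 0.110965
  M+2: 0.37589809×0.7048 + 0.43485841×0.2952 = 0.393303
  M+4: 0.43485841×0.7048 + 0.16768892×0.2952 = 0.355990
  M+6: 0.16768892×0.7048 + 0.02155458×0.2952 = 0.124550
  M+8: 0.02155458×0.7048 = 0.015192
Scale to base peak (0.393303) = 100: 28.2 : 100.0 : 90.5 : 31.7 : 3.9

28.2 : 100.0 : 90.5 : 31.7 : 3.9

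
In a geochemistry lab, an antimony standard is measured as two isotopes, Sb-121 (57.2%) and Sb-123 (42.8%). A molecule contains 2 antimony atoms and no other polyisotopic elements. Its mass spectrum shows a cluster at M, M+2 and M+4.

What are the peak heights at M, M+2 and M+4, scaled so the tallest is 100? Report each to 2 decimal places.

66.82 : 100.00 : 37.41

Expanding (0.572 + 0.428)^2:
P(M) = 0.572^2 = 0.327184
P(M+2) = 2 × 0.572^1 × 0.428^1 = 0.489632
P(M+4) = 0.428^2 = 0.183184
The M+2 peak is largest (0.489632); scaling to 100 gives 66.82 : 100.00 : 37.41.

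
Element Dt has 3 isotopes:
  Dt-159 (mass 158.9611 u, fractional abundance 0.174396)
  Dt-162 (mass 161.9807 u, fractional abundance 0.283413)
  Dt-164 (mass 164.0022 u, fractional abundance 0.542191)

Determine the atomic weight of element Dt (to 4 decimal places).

162.5501 u

Ar = Σ fᵢ·mᵢ = 0.174396 × 158.9611 + 0.283413 × 161.9807 + 0.542191 × 164.0022
= 27.72218 + 45.90744 + 88.92052 = 162.55014 u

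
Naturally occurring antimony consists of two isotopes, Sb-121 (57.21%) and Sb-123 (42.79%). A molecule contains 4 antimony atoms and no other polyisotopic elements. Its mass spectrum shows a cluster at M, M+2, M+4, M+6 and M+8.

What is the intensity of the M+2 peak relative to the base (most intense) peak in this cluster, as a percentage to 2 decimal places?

89.13%

(0.5721 + 0.4279)^4 gives M 0.1071, M+2 0.3205, M+4 0.3596, M+6 0.1793, M+8 0.0335; the largest is M+4.
P(M+4) = C(4,2) × 0.5721^2 × 0.4279^2 = 6 × 0.32729841 × 0.18309841 = 0.359567 (base)
P(M+2) = C(4,1) × 0.5721^3 × 0.4279^1 = 4 × 0.18724742 × 0.4279 = 0.320493
Relative intensity = 0.320493 / 0.359567 × 100 = 89.13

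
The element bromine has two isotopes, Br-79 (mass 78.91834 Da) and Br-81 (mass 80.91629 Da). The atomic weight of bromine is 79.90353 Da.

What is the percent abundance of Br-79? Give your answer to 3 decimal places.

50.690%

With x = fraction of Br-79 (so Br-81 is 1 − x):
78.91834·x + 80.91629·(1 − x) = 79.90353
(78.91834 − 80.91629)·x = 79.90353 − 80.91629
x = -1.01276 / -1.99795 = 0.50690 → 50.690% Br-79, 49.310% Br-81.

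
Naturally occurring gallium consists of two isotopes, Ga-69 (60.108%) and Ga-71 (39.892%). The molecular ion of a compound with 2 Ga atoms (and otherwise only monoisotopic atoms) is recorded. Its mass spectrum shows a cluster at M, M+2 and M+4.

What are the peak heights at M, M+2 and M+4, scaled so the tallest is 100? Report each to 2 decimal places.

75.34 : 100.00 : 33.18

Expanding (0.60108 + 0.39892)^2:
P(M) = 0.60108^2 = 0.361297
P(M+2) = 2 × 0.60108^1 × 0.39892^1 = 0.479566
P(M+4) = 0.39892^2 = 0.159137
The M+2 peak is largest (0.479566); scaling to 100 gives 75.34 : 100.00 : 33.18.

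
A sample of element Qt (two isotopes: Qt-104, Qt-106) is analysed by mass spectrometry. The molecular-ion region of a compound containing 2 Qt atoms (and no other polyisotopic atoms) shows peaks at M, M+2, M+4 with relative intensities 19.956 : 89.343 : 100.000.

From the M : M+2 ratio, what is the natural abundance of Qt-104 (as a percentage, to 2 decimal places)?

Let p = fractional abundance of Qt-104. I(M+2)/I(M) = [C(2,1)·p^1·(1−p)] / p^2 = 2·(1−p)/p = 89.343/19.956 = 4.4770
(1−p)/p = 4.4770/2 = 2.2385  ⇒  p = 1/(1 + 2.2385) = 0.3088
Qt-104: 30.88%, Qt-106: 69.12%.

30.88%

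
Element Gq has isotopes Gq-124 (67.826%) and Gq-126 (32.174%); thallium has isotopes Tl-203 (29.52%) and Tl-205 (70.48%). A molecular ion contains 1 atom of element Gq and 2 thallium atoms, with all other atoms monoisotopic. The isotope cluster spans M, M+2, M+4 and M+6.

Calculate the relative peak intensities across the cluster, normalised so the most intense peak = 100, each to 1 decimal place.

Element Gq pattern (n=1): 0.67826 : 0.32174
Thallium pattern (n=2): 0.08714304 : 0.41611392 : 0.49674304
Convolve the two distributions (both contribute in 2-u steps):
  M: 0.67826×0.08714304 = 0.059106
  M+2: 0.67826×0.41611392 + 0.32174×0.08714304 = 0.310271
  M+4: 0.67826×0.49674304 + 0.32174×0.41611392 = 0.470801
  M+6: 0.32174×0.49674304 = 0.159822
Scale to base peak (0.470801) = 100: 12.6 : 65.9 : 100.0 : 33.9

12.6 : 65.9 : 100.0 : 33.9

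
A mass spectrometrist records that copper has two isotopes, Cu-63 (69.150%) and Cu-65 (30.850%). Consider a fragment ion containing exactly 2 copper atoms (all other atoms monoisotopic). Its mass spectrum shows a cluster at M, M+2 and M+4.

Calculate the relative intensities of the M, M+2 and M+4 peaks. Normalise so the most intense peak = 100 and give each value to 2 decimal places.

The 2 Cu atoms are independent, so intensities follow the terms of (0.69150 + 0.30850)^2.
P(M) = 0.69150^2 = 0.478172
P(M+2) = 2 × 0.69150^1 × 0.30850^1 = 0.426656
P(M+4) = 0.30850^2 = 0.095172
The M peak is largest (0.478172); scaling to 100 gives 100.00 : 89.23 : 19.90.

100.00 : 89.23 : 19.90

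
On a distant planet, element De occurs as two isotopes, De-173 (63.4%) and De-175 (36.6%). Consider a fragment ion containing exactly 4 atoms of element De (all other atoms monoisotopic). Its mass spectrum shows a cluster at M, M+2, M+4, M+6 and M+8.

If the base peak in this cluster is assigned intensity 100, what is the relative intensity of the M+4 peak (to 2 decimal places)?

86.59

Term probabilities: M 0.1616, M+2 0.3731, M+4 0.3231, M+6 0.1243, M+8 0.0179. Base peak = M+2.
P(M+2) = C(4,1) × 0.634^3 × 0.366^1 = 4 × 0.2548401 × 0.3660 = 0.373086 (base)
P(M+4) = C(4,2) × 0.634^2 × 0.366^2 = 6 × 0.401956 × 0.133956 = 0.323067
Relative intensity = 0.323067 / 0.373086 × 100 = 86.59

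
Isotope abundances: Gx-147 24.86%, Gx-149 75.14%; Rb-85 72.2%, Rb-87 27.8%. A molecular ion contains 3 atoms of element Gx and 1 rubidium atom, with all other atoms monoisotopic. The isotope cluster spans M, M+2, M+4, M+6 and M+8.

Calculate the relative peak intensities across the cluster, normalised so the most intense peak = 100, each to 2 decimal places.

2.62 : 24.77 : 80.96 : 100.00 : 27.86

Element Gx pattern (n=3): 0.01536397 : 0.13931398 : 0.42108014 : 0.42424191
Rubidium pattern (n=1): 0.7220 : 0.2780
Convolve the two distributions (both contribute in 2-u steps):
  M: 0.01536397×0.7220 = 0.011093
  M+2: 0.01536397×0.2780 + 0.13931398×0.7220 = 0.104856
  M+4: 0.13931398×0.2780 + 0.42108014×0.7220 = 0.342749
  M+6: 0.42108014×0.2780 + 0.42424191×0.7220 = 0.423363
  M+8: 0.42424191×0.2780 = 0.117939
Scale to base peak (0.423363) = 100: 2.62 : 24.77 : 80.96 : 100.00 : 27.86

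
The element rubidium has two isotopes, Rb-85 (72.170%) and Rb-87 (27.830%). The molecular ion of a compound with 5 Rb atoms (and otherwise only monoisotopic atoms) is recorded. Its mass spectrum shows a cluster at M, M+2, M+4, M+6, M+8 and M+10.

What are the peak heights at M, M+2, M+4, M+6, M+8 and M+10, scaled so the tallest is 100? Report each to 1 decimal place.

51.9 : 100.0 : 77.1 : 29.7 : 5.7 : 0.4

Each Rb atom is independently Rb-85 (p = 0.72170) or Rb-87 (q = 0.27830); the cluster is the binomial expansion (p + q)^5.
P(M) = 0.72170^5 = 0.195787
P(M+2) = 5 × 0.72170^4 × 0.27830^1 = 0.377494
P(M+4) = 10 × 0.72170^3 × 0.27830^2 = 0.291136
P(M+6) = 10 × 0.72170^2 × 0.27830^3 = 0.112267
P(M+8) = 5 × 0.72170^1 × 0.27830^4 = 0.021646
P(M+10) = 0.27830^5 = 0.001669
The M+2 peak is largest (0.377494); scaling to 100 gives 51.9 : 100.0 : 77.1 : 29.7 : 5.7 : 0.4.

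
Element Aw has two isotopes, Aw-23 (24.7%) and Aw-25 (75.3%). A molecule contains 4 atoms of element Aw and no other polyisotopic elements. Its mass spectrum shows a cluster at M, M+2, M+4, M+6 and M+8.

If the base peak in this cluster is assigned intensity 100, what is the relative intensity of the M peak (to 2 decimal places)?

Binomial terms of (0.247 + 0.753)^4: M 0.0037, M+2 0.0454, M+4 0.2076, M+6 0.4218, M+8 0.3215 → M+6 is the base peak.
P(M+6) = C(4,3) × 0.247^1 × 0.753^3 = 4 × 0.2470 × 0.42695778 = 0.421834 (base)
P(M) = C(4,0) × 0.247^4 × 0.753^0 = 1 × 0.0037221 × 1.0000 = 0.003722
Relative intensity = 0.003722 / 0.421834 × 100 = 0.88

0.88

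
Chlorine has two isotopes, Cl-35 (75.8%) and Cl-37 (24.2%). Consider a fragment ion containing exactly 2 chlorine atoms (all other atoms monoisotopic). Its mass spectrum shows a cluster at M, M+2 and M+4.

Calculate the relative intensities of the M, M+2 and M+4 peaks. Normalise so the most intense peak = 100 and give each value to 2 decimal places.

The 2 Cl atoms are independent, so intensities follow the terms of (0.758 + 0.242)^2.
P(M) = 0.758^2 = 0.574564
P(M+2) = 2 × 0.758^1 × 0.242^1 = 0.366872
P(M+4) = 0.242^2 = 0.058564
The M peak is largest (0.574564); scaling to 100 gives 100.00 : 63.85 : 10.19.

100.00 : 63.85 : 10.19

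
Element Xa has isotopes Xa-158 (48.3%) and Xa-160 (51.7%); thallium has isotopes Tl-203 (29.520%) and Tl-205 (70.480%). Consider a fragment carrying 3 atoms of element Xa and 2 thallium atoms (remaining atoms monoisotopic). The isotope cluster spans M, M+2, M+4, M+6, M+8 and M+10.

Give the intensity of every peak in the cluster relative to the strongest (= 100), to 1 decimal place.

Element Xa pattern (n=3): 0.11267859 : 0.36183124 : 0.38730176 : 0.13818841
Thallium pattern (n=2): 0.08714304 : 0.41611392 : 0.49674304
Convolve the two distributions (both contribute in 2-u steps):
  M: 0.11267859×0.08714304 = 0.009819
  M+2: 0.11267859×0.41611392 + 0.36183124×0.08714304 = 0.078418
  M+4: 0.11267859×0.49674304 + 0.36183124×0.41611392 + 0.38730176×0.08714304 = 0.240286
  M+6: 0.36183124×0.49674304 + 0.38730176×0.41611392 + 0.13818841×0.08714304 = 0.352941
  M+8: 0.38730176×0.49674304 + 0.13818841×0.41611392 = 0.249892
  M+10: 0.13818841×0.49674304 = 0.068644
Scale to base peak (0.352941) = 100: 2.8 : 22.2 : 68.1 : 100.0 : 70.8 : 19.4

2.8 : 22.2 : 68.1 : 100.0 : 70.8 : 19.4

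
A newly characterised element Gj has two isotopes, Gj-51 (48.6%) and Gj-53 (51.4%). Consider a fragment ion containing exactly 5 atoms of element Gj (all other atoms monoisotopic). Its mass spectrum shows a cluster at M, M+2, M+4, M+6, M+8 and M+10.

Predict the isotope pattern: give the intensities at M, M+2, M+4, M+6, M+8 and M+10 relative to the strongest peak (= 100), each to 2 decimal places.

8.45 : 44.70 : 94.55 : 100.00 : 52.88 : 11.19

Each Gj atom is independently Gj-51 (p = 0.486) or Gj-53 (q = 0.514); the cluster is the binomial expansion (p + q)^5.
P(M) = 0.486^5 = 0.027113
P(M+2) = 5 × 0.486^4 × 0.514^1 = 0.143377
P(M+4) = 10 × 0.486^3 × 0.514^2 = 0.303274
P(M+6) = 10 × 0.486^2 × 0.514^3 = 0.320746
P(M+8) = 5 × 0.486^1 × 0.514^4 = 0.169613
P(M+10) = 0.514^5 = 0.035877
The M+6 peak is largest (0.320746); scaling to 100 gives 8.45 : 44.70 : 94.55 : 100.00 : 52.88 : 11.19.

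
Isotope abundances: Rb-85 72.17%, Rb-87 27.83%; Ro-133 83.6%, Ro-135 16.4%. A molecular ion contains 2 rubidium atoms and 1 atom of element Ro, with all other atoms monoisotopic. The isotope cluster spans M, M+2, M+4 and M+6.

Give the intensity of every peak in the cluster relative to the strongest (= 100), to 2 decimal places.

Rubidium pattern (n=2): 0.52085089 : 0.40169822 : 0.07745089
Element Ro pattern (n=1): 0.8360 : 0.1640
Convolve the two distributions (both contribute in 2-u steps):
  M: 0.52085089×0.8360 = 0.435431
  M+2: 0.52085089×0.1640 + 0.40169822×0.8360 = 0.421239
  M+4: 0.40169822×0.1640 + 0.07745089×0.8360 = 0.130627
  M+6: 0.07745089×0.1640 = 0.012702
Scale to base peak (0.435431) = 100: 100.00 : 96.74 : 30.00 : 2.92

100.00 : 96.74 : 30.00 : 2.92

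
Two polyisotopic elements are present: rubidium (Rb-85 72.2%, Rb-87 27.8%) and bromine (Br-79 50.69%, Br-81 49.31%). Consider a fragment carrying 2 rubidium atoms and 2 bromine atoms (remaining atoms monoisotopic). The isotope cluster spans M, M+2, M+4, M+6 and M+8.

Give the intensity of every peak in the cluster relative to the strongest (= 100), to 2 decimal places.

36.82 : 100.00 : 95.48 : 37.46 : 5.17

Rubidium pattern (n=2): 0.521284 : 0.401432 : 0.077284
Bromine pattern (n=2): 0.25694761 : 0.49990478 : 0.24314761
Convolve the two distributions (both contribute in 2-u steps):
  M: 0.521284×0.25694761 = 0.133943
  M+2: 0.521284×0.49990478 + 0.401432×0.25694761 = 0.363739
  M+4: 0.521284×0.24314761 + 0.401432×0.49990478 + 0.077284×0.25694761 = 0.347285
  M+6: 0.401432×0.24314761 + 0.077284×0.49990478 = 0.136242
  M+8: 0.077284×0.24314761 = 0.018791
Scale to base peak (0.363739) = 100: 36.82 : 100.00 : 95.48 : 37.46 : 5.17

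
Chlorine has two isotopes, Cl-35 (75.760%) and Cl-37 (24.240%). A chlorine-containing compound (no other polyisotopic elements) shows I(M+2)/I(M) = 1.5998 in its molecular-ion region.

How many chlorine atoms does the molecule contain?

5

With n Cl atoms, P(M+2)/P(M) = C(n,1)·p^(n−1)q / p^n = n·q/p = n · 0.24240/0.75760.
n = 1.5998 × 0.75760/0.24240 = 5.00 ≈ 5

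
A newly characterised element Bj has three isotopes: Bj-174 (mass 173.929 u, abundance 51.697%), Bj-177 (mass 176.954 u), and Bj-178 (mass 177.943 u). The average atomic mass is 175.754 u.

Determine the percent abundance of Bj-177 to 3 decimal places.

11.515%

Let x and y be the fractions of Bj-177 and Bj-178. Then x + y = 1 − 0.51697 = 0.48303 and 176.954x + 177.943y = 175.754 − 0.51697×173.929 = 85.83792487.
Substituting: 176.954x + 177.943(0.48303 − x) = 85.83792487
(176.954 − 177.943)x = -0.11388242  ⇒  x = 0.11515, y = 0.36788
Bj-177: 11.515%, Bj-178: 36.788%.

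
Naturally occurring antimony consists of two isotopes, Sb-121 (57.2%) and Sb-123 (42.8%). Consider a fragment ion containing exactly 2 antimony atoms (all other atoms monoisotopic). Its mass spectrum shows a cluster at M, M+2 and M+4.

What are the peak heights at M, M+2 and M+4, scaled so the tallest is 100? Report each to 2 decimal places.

66.82 : 100.00 : 37.41

Expanding (0.572 + 0.428)^2:
P(M) = 0.572^2 = 0.327184
P(M+2) = 2 × 0.572^1 × 0.428^1 = 0.489632
P(M+4) = 0.428^2 = 0.183184
The M+2 peak is largest (0.489632); scaling to 100 gives 66.82 : 100.00 : 37.41.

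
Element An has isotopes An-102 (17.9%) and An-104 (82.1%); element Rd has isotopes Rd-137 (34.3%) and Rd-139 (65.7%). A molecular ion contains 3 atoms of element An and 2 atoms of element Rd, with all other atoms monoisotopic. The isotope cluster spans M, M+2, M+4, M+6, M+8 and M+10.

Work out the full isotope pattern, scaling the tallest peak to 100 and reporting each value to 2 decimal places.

0.17 : 2.93 : 19.88 : 64.66 : 100.00 : 58.89

Element An pattern (n=3): 0.00573534 : 0.07891698 : 0.36196002 : 0.55338766
Element Rd pattern (n=2): 0.117649 : 0.450702 : 0.431649
Convolve the two distributions (both contribute in 2-u steps):
  M: 0.00573534×0.117649 = 0.000675
  M+2: 0.00573534×0.450702 + 0.07891698×0.117649 = 0.011869
  M+4: 0.00573534×0.431649 + 0.07891698×0.450702 + 0.36196002×0.117649 = 0.080628
  M+6: 0.07891698×0.431649 + 0.36196002×0.450702 + 0.55338766×0.117649 = 0.262306
  M+8: 0.36196002×0.431649 + 0.55338766×0.450702 = 0.405653
  M+10: 0.55338766×0.431649 = 0.238869
Scale to base peak (0.405653) = 100: 0.17 : 2.93 : 19.88 : 64.66 : 100.00 : 58.89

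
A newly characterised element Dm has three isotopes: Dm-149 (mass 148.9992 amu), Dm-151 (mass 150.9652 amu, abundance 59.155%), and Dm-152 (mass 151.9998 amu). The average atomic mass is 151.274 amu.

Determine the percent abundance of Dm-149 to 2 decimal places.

Let x and y be the fractions of Dm-149 and Dm-152. Then x + y = 1 − 0.59155 = 0.40845 and 148.9992x + 151.9998y = 151.274 − 0.59155×150.9652 = 61.97053594.
Substituting: 148.9992x + 151.9998(0.40845 − x) = 61.97053594
(148.9992 − 151.9998)x = -0.11378237  ⇒  x = 0.03792, y = 0.37053
Dm-149: 3.79%, Dm-152: 37.05%.

3.79%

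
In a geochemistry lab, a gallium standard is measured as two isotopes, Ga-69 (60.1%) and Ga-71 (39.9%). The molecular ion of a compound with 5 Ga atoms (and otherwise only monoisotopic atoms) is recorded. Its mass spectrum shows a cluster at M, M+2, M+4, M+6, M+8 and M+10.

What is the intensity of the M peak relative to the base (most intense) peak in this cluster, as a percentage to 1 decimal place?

Binomial terms of (0.601 + 0.399)^5: M 0.0784, M+2 0.2603, M+4 0.3456, M+6 0.2294, M+8 0.0762, M+10 0.0101 → M+4 is the base peak.
P(M+4) = C(5,2) × 0.601^3 × 0.399^2 = 10 × 0.2170818 × 0.159201 = 0.345596 (base)
P(M) = C(5,0) × 0.601^5 × 0.399^0 = 1 × 0.07841016 × 1.0000 = 0.078410
Relative intensity = 0.078410 / 0.345596 × 100 = 22.7

22.7%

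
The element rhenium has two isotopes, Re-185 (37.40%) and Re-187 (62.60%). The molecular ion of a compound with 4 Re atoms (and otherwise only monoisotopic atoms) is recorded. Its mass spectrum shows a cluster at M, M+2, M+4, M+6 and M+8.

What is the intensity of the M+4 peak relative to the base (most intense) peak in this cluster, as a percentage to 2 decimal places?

(0.3740 + 0.6260)^4 gives M 0.0196, M+2 0.1310, M+4 0.3289, M+6 0.3670, M+8 0.1536; the largest is M+6.
P(M+6) = C(4,3) × 0.3740^1 × 0.6260^3 = 4 × 0.3740 × 0.24531438 = 0.366990 (base)
P(M+4) = C(4,2) × 0.3740^2 × 0.6260^2 = 6 × 0.139876 × 0.391876 = 0.328884
Relative intensity = 0.328884 / 0.366990 × 100 = 89.62

89.62%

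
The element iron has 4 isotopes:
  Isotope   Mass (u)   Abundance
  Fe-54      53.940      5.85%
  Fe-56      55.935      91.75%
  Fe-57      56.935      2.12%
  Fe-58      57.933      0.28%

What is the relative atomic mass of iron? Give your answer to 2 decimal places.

55.85 u

Weight each isotope mass by its fractional abundance: 0.0585 × 53.940 + 0.9175 × 55.935 + 0.0212 × 56.935 + 0.0028 × 57.933
= 3.1555 + 51.3204 + 1.2070 + 0.1622 = 55.8451 u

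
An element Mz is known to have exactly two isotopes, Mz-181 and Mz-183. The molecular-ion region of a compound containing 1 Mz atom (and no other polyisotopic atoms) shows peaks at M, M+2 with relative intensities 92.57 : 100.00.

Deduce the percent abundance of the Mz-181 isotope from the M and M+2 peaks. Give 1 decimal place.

Write p for the Mz-181 fraction. I(M+2)/I(M) = [C(1,1)·p^0·(1−p)] / p^1 = 1·(1−p)/p = 100.00/92.57 = 1.0803
(1−p)/p = 1.0803/1 = 1.0803  ⇒  p = 1/(1 + 1.0803) = 0.4807
Mz-181: 48.1%, Mz-183: 51.9%.

48.1%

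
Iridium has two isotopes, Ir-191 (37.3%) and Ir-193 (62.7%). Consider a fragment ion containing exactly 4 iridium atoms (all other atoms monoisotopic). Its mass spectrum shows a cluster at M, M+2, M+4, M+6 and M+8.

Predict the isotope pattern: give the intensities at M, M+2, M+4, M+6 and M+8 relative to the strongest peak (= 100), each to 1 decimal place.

The 4 Ir atoms are independent, so intensities follow the terms of (0.373 + 0.627)^4.
P(M) = 0.373^4 = 0.019357
P(M+2) = 4 × 0.373^3 × 0.627^1 = 0.130153
P(M+4) = 6 × 0.373^2 × 0.627^2 = 0.328174
P(M+6) = 4 × 0.373^1 × 0.627^3 = 0.367766
P(M+8) = 0.627^4 = 0.154550
The M+6 peak is largest (0.367766); scaling to 100 gives 5.3 : 35.4 : 89.2 : 100.0 : 42.0.

5.3 : 35.4 : 89.2 : 100.0 : 42.0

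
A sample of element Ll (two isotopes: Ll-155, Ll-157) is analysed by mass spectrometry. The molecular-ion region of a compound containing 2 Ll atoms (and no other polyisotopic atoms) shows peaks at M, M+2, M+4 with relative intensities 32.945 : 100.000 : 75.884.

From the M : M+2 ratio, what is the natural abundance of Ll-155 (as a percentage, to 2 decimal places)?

Let p = fractional abundance of Ll-155. I(M+2)/I(M) = [C(2,1)·p^1·(1−p)] / p^2 = 2·(1−p)/p = 100.000/32.945 = 3.0354
(1−p)/p = 3.0354/2 = 1.5177  ⇒  p = 1/(1 + 1.5177) = 0.3972
Ll-155: 39.72%, Ll-157: 60.28%.

39.72%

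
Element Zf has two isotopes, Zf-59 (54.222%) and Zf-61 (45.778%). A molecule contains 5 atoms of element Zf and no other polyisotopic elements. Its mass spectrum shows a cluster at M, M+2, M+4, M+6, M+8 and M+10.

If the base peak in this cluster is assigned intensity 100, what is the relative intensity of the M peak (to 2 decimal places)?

Binomial terms of (0.54222 + 0.45778)^5: M 0.0469, M+2 0.1978, M+4 0.3341, M+6 0.2820, M+8 0.1191, M+10 0.0201 → M+4 is the base peak.
P(M+4) = C(5,2) × 0.54222^3 × 0.45778^2 = 10 × 0.15941405 × 0.20956253 = 0.334072 (base)
P(M) = C(5,0) × 0.54222^5 × 0.45778^0 = 1 × 0.04686813 × 1.0000 = 0.046868
Relative intensity = 0.046868 / 0.334072 × 100 = 14.03

14.03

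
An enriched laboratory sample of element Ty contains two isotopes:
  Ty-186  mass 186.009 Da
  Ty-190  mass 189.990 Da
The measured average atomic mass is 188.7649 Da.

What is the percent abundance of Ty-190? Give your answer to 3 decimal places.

69.226%

Let x be the fractional abundance of Ty-186; then Ty-190 has abundance 1 − x.
186.009·x + 189.990·(1 − x) = 188.7649
(186.009 − 189.990)·x = 188.7649 − 189.990
x = -1.2251 / -3.981 = 0.30774 → 30.774% Ty-186, 69.226% Ty-190.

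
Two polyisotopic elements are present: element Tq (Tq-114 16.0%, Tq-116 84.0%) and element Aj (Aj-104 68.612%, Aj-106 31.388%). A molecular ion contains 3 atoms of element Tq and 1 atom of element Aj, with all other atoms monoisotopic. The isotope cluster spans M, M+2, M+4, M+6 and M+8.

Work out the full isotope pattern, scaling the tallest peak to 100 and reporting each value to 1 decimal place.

0.5 : 8.9 : 49.2 : 100.0 : 36.3

Element Tq pattern (n=3): 0.004096 : 0.064512 : 0.338688 : 0.592704
Element Aj pattern (n=1): 0.68612 : 0.31388
Convolve the two distributions (both contribute in 2-u steps):
  M: 0.004096×0.68612 = 0.002810
  M+2: 0.004096×0.31388 + 0.064512×0.68612 = 0.045549
  M+4: 0.064512×0.31388 + 0.338688×0.68612 = 0.252630
  M+6: 0.338688×0.31388 + 0.592704×0.68612 = 0.512973
  M+8: 0.592704×0.31388 = 0.186038
Scale to base peak (0.512973) = 100: 0.5 : 8.9 : 49.2 : 100.0 : 36.3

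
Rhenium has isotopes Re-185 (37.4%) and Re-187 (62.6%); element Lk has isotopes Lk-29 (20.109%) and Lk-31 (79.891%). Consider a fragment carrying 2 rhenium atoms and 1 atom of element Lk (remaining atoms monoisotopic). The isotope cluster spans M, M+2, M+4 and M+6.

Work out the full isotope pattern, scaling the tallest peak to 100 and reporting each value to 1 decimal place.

Rhenium pattern (n=2): 0.139876 : 0.468248 : 0.391876
Element Lk pattern (n=1): 0.20109 : 0.79891
Convolve the two distributions (both contribute in 2-u steps):
  M: 0.139876×0.20109 = 0.028128
  M+2: 0.139876×0.79891 + 0.468248×0.20109 = 0.205908
  M+4: 0.468248×0.79891 + 0.391876×0.20109 = 0.452890
  M+6: 0.391876×0.79891 = 0.313074
Scale to base peak (0.452890) = 100: 6.2 : 45.5 : 100.0 : 69.1

6.2 : 45.5 : 100.0 : 69.1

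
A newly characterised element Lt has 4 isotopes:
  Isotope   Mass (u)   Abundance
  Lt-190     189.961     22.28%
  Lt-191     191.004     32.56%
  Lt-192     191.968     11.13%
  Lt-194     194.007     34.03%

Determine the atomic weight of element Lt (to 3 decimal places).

191.901 u

Average mass = Σ (abundance × isotope mass) = 0.2228 × 189.961 + 0.3256 × 191.004 + 0.1113 × 191.968 + 0.3403 × 194.007
= 42.3233 + 62.1909 + 21.3660 + 66.0206 = 191.9008 u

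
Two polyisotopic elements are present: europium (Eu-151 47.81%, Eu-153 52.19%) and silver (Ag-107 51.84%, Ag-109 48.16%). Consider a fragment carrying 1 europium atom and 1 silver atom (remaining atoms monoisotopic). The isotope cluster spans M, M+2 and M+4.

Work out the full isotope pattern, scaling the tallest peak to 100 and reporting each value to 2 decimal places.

Europium pattern (n=1): 0.4781 : 0.5219
Silver pattern (n=1): 0.5184 : 0.4816
Convolve the two distributions (both contribute in 2-u steps):
  M: 0.4781×0.5184 = 0.247847
  M+2: 0.4781×0.4816 + 0.5219×0.5184 = 0.500806
  M+4: 0.5219×0.4816 = 0.251347
Scale to base peak (0.500806) = 100: 49.49 : 100.00 : 50.19

49.49 : 100.00 : 50.19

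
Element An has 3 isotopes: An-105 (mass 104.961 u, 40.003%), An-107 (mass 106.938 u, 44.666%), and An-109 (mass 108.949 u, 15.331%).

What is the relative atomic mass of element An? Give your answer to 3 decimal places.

106.455 u

Weight each isotope mass by its fractional abundance: 0.40003 × 104.961 + 0.44666 × 106.938 + 0.15331 × 108.949
= 41.9875 + 47.7649 + 16.7030 = 106.4554 u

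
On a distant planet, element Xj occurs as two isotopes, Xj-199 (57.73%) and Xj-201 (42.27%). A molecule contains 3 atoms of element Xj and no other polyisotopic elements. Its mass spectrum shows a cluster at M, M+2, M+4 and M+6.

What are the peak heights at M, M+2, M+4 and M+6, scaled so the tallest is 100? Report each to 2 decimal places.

45.52 : 100.00 : 73.22 : 17.87

Expanding (0.5773 + 0.4227)^3:
P(M) = 0.5773^3 = 0.192400
P(M+2) = 3 × 0.5773^2 × 0.4227^1 = 0.422626
P(M+4) = 3 × 0.5773^1 × 0.4227^2 = 0.309448
P(M+6) = 0.4227^3 = 0.075526
The M+2 peak is largest (0.422626); scaling to 100 gives 45.52 : 100.00 : 73.22 : 17.87.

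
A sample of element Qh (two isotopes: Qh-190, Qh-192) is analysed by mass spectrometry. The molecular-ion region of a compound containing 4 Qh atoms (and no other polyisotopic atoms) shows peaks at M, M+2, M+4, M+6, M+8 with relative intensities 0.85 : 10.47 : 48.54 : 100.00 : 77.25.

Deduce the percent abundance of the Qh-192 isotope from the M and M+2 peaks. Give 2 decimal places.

Write p for the Qh-190 fraction. I(M+2)/I(M) = [C(4,1)·p^3·(1−p)] / p^4 = 4·(1−p)/p = 10.47/0.85 = 12.3176
(1−p)/p = 12.3176/4 = 3.0794  ⇒  p = 1/(1 + 3.0794) = 0.2451
Qh-190: 24.51%, Qh-192: 75.49%.

75.49%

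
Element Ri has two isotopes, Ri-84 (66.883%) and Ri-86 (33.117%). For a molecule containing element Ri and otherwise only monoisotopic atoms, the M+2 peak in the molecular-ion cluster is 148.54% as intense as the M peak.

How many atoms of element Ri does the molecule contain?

3

For n independent Ri atoms, I(M+2)/I(M) = n · (abundance Ri-86) / (abundance Ri-84) = n · 0.33117/0.66883.
n = 1.4854 × 0.66883/0.33117 = 3.00 ≈ 3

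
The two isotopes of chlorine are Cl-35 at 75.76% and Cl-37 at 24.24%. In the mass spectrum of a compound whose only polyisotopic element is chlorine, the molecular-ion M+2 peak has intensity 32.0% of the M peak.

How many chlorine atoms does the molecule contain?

1

For n independent Cl atoms, I(M+2)/I(M) = n · (abundance Cl-37) / (abundance Cl-35) = n · 0.2424/0.7576.
n = 0.320 × 0.7576/0.2424 = 1.00 ≈ 1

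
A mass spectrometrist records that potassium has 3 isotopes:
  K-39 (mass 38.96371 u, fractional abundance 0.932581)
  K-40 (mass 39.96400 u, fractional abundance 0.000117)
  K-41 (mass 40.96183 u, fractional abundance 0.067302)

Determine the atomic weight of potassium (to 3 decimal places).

Ar = Σ fᵢ·mᵢ = 0.932581 × 38.96371 + 0.000117 × 39.96400 + 0.067302 × 40.96183
= 36.336816 + 0.004676 + 2.756813 = 39.098305 u

39.098 u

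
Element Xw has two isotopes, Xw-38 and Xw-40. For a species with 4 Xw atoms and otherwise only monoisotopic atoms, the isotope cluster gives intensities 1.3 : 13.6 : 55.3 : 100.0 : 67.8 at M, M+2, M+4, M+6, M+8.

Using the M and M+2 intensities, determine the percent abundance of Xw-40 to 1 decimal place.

Let p = fractional abundance of Xw-38. I(M+2)/I(M) = [C(4,1)·p^3·(1−p)] / p^4 = 4·(1−p)/p = 13.6/1.3 = 10.4615
(1−p)/p = 10.4615/4 = 2.6154  ⇒  p = 1/(1 + 2.6154) = 0.2766
Xw-38: 27.7%, Xw-40: 72.3%.

72.3%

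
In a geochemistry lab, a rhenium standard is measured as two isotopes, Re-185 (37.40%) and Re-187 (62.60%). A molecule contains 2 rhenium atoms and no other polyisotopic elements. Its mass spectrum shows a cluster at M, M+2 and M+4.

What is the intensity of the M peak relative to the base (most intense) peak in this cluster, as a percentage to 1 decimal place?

29.9%

Binomial terms of (0.3740 + 0.6260)^2: M 0.1399, M+2 0.4682, M+4 0.3919 → M+2 is the base peak.
P(M+2) = C(2,1) × 0.3740^1 × 0.6260^1 = 2 × 0.3740 × 0.6260 = 0.468248 (base)
P(M) = C(2,0) × 0.3740^2 × 0.6260^0 = 1 × 0.139876 × 1.0000 = 0.139876
Relative intensity = 0.139876 / 0.468248 × 100 = 29.9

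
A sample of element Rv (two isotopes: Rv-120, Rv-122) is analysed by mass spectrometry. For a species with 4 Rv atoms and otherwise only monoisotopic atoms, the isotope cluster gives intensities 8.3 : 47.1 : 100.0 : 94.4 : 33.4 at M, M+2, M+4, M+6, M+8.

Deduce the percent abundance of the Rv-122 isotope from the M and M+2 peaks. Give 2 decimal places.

If p is the fraction of Rv that is Rv-120, then I(M+2)/I(M) = [C(4,1)·p^3·(1−p)] / p^4 = 4·(1−p)/p = 47.1/8.3 = 5.6747
(1−p)/p = 5.6747/4 = 1.4187  ⇒  p = 1/(1 + 1.4187) = 0.4134
Rv-120: 41.34%, Rv-122: 58.66%.

58.66%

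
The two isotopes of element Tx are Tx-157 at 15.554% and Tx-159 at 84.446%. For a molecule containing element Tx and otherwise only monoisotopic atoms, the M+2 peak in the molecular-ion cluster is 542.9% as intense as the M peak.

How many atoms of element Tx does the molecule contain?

The M+2/M ratio from n Tx atoms is n · q/p = n · 0.84446/0.15554.
n = 5.429 × 0.15554/0.84446 = 1.00 ≈ 1

1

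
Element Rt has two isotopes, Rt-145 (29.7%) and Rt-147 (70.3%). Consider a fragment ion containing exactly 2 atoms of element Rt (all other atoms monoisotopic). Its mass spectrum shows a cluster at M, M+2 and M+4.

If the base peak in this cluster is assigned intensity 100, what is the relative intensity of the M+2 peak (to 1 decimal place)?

Binomial terms of (0.297 + 0.703)^2: M 0.0882, M+2 0.4176, M+4 0.4942 → M+4 is the base peak.
P(M+4) = C(2,2) × 0.297^0 × 0.703^2 = 1 × 1.0000 × 0.494209 = 0.494209 (base)
P(M+2) = C(2,1) × 0.297^1 × 0.703^1 = 2 × 0.2970 × 0.7030 = 0.417582
Relative intensity = 0.417582 / 0.494209 × 100 = 84.5

84.5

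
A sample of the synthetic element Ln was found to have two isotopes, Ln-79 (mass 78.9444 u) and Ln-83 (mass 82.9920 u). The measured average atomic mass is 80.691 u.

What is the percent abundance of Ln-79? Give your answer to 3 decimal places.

56.849%

With x = fraction of Ln-79 (so Ln-83 is 1 − x):
78.9444·x + 82.9920·(1 − x) = 80.691
(78.9444 − 82.9920)·x = 80.691 − 82.9920
x = -2.3010 / -4.0476 = 0.56849 → 56.849% Ln-79, 43.151% Ln-83.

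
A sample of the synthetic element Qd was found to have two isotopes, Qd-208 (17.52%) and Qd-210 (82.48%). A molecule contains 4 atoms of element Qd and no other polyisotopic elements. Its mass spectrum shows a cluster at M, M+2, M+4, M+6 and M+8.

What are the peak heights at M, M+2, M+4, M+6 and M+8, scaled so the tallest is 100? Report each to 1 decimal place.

The 4 Qd atoms are independent, so intensities follow the terms of (0.1752 + 0.8248)^4.
P(M) = 0.1752^4 = 0.000942
P(M+2) = 4 × 0.1752^3 × 0.8248^1 = 0.017742
P(M+4) = 6 × 0.1752^2 × 0.8248^2 = 0.125290
P(M+6) = 4 × 0.1752^1 × 0.8248^3 = 0.393224
P(M+8) = 0.8248^4 = 0.462801
The M+8 peak is largest (0.462801); scaling to 100 gives 0.2 : 3.8 : 27.1 : 85.0 : 100.0.

0.2 : 3.8 : 27.1 : 85.0 : 100.0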